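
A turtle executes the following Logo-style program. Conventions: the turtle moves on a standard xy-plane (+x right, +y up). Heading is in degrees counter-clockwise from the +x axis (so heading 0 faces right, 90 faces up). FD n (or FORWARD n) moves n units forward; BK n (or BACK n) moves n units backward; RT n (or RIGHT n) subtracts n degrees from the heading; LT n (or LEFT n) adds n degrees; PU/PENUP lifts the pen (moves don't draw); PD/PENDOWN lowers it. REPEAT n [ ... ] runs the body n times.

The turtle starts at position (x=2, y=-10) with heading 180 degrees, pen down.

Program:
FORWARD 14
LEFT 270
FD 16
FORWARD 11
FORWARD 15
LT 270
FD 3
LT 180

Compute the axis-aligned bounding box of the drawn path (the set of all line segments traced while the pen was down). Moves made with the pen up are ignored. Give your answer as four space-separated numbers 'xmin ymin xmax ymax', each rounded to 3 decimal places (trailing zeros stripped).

Answer: -12 -10 2 32

Derivation:
Executing turtle program step by step:
Start: pos=(2,-10), heading=180, pen down
FD 14: (2,-10) -> (-12,-10) [heading=180, draw]
LT 270: heading 180 -> 90
FD 16: (-12,-10) -> (-12,6) [heading=90, draw]
FD 11: (-12,6) -> (-12,17) [heading=90, draw]
FD 15: (-12,17) -> (-12,32) [heading=90, draw]
LT 270: heading 90 -> 0
FD 3: (-12,32) -> (-9,32) [heading=0, draw]
LT 180: heading 0 -> 180
Final: pos=(-9,32), heading=180, 5 segment(s) drawn

Segment endpoints: x in {-12, -12, -12, -12, -9, 2}, y in {-10, -10, 6, 17, 32}
xmin=-12, ymin=-10, xmax=2, ymax=32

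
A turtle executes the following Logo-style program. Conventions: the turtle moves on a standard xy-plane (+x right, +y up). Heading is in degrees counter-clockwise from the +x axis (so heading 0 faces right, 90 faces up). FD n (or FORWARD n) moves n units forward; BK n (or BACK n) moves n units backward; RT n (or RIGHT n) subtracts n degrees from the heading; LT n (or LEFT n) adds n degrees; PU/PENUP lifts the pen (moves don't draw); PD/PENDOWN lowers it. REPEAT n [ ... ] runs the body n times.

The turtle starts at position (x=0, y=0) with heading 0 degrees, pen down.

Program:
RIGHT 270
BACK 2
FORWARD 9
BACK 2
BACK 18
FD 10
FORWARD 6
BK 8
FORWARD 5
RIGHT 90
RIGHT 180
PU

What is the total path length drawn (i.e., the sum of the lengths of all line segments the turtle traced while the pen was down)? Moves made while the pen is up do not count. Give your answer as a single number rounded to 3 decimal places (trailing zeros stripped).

Answer: 60

Derivation:
Executing turtle program step by step:
Start: pos=(0,0), heading=0, pen down
RT 270: heading 0 -> 90
BK 2: (0,0) -> (0,-2) [heading=90, draw]
FD 9: (0,-2) -> (0,7) [heading=90, draw]
BK 2: (0,7) -> (0,5) [heading=90, draw]
BK 18: (0,5) -> (0,-13) [heading=90, draw]
FD 10: (0,-13) -> (0,-3) [heading=90, draw]
FD 6: (0,-3) -> (0,3) [heading=90, draw]
BK 8: (0,3) -> (0,-5) [heading=90, draw]
FD 5: (0,-5) -> (0,0) [heading=90, draw]
RT 90: heading 90 -> 0
RT 180: heading 0 -> 180
PU: pen up
Final: pos=(0,0), heading=180, 8 segment(s) drawn

Segment lengths:
  seg 1: (0,0) -> (0,-2), length = 2
  seg 2: (0,-2) -> (0,7), length = 9
  seg 3: (0,7) -> (0,5), length = 2
  seg 4: (0,5) -> (0,-13), length = 18
  seg 5: (0,-13) -> (0,-3), length = 10
  seg 6: (0,-3) -> (0,3), length = 6
  seg 7: (0,3) -> (0,-5), length = 8
  seg 8: (0,-5) -> (0,0), length = 5
Total = 60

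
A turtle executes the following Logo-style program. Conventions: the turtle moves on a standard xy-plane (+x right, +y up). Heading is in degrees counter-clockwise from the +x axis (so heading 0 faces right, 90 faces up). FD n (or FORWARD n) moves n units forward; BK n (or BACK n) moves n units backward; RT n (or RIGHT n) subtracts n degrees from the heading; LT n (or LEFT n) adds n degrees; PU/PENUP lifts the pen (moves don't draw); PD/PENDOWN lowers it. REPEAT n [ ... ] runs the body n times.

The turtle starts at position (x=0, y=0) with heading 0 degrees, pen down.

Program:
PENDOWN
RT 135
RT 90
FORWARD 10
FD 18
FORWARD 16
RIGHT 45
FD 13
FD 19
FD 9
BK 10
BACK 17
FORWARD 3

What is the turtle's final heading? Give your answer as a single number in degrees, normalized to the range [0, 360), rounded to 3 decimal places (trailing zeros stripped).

Executing turtle program step by step:
Start: pos=(0,0), heading=0, pen down
PD: pen down
RT 135: heading 0 -> 225
RT 90: heading 225 -> 135
FD 10: (0,0) -> (-7.071,7.071) [heading=135, draw]
FD 18: (-7.071,7.071) -> (-19.799,19.799) [heading=135, draw]
FD 16: (-19.799,19.799) -> (-31.113,31.113) [heading=135, draw]
RT 45: heading 135 -> 90
FD 13: (-31.113,31.113) -> (-31.113,44.113) [heading=90, draw]
FD 19: (-31.113,44.113) -> (-31.113,63.113) [heading=90, draw]
FD 9: (-31.113,63.113) -> (-31.113,72.113) [heading=90, draw]
BK 10: (-31.113,72.113) -> (-31.113,62.113) [heading=90, draw]
BK 17: (-31.113,62.113) -> (-31.113,45.113) [heading=90, draw]
FD 3: (-31.113,45.113) -> (-31.113,48.113) [heading=90, draw]
Final: pos=(-31.113,48.113), heading=90, 9 segment(s) drawn

Answer: 90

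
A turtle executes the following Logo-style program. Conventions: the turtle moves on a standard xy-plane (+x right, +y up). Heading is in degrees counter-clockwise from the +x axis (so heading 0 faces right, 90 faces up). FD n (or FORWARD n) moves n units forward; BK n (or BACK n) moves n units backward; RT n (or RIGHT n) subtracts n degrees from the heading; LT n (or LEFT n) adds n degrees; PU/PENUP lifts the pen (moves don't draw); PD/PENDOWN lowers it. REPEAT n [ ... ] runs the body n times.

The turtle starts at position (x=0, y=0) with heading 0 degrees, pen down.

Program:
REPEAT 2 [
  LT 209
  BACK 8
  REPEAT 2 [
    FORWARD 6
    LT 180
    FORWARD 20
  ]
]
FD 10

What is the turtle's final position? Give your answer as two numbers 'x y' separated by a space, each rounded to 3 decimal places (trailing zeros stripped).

Answer: 8.057 5.575

Derivation:
Executing turtle program step by step:
Start: pos=(0,0), heading=0, pen down
REPEAT 2 [
  -- iteration 1/2 --
  LT 209: heading 0 -> 209
  BK 8: (0,0) -> (6.997,3.878) [heading=209, draw]
  REPEAT 2 [
    -- iteration 1/2 --
    FD 6: (6.997,3.878) -> (1.749,0.97) [heading=209, draw]
    LT 180: heading 209 -> 29
    FD 20: (1.749,0.97) -> (19.242,10.666) [heading=29, draw]
    -- iteration 2/2 --
    FD 6: (19.242,10.666) -> (24.489,13.575) [heading=29, draw]
    LT 180: heading 29 -> 209
    FD 20: (24.489,13.575) -> (6.997,3.878) [heading=209, draw]
  ]
  -- iteration 2/2 --
  LT 209: heading 209 -> 58
  BK 8: (6.997,3.878) -> (2.758,-2.906) [heading=58, draw]
  REPEAT 2 [
    -- iteration 1/2 --
    FD 6: (2.758,-2.906) -> (5.937,2.182) [heading=58, draw]
    LT 180: heading 58 -> 238
    FD 20: (5.937,2.182) -> (-4.661,-14.779) [heading=238, draw]
    -- iteration 2/2 --
    FD 6: (-4.661,-14.779) -> (-7.841,-19.867) [heading=238, draw]
    LT 180: heading 238 -> 58
    FD 20: (-7.841,-19.867) -> (2.758,-2.906) [heading=58, draw]
  ]
]
FD 10: (2.758,-2.906) -> (8.057,5.575) [heading=58, draw]
Final: pos=(8.057,5.575), heading=58, 11 segment(s) drawn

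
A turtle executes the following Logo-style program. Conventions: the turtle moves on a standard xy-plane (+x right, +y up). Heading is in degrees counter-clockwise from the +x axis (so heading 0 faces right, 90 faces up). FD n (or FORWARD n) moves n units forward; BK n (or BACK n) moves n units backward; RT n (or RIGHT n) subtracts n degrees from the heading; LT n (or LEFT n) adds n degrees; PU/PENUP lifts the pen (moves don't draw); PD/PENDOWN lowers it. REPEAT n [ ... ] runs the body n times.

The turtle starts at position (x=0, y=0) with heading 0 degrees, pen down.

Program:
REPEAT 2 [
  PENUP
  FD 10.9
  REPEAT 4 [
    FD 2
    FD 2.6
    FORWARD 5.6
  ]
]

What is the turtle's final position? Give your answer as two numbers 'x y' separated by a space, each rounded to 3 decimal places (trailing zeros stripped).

Answer: 103.4 0

Derivation:
Executing turtle program step by step:
Start: pos=(0,0), heading=0, pen down
REPEAT 2 [
  -- iteration 1/2 --
  PU: pen up
  FD 10.9: (0,0) -> (10.9,0) [heading=0, move]
  REPEAT 4 [
    -- iteration 1/4 --
    FD 2: (10.9,0) -> (12.9,0) [heading=0, move]
    FD 2.6: (12.9,0) -> (15.5,0) [heading=0, move]
    FD 5.6: (15.5,0) -> (21.1,0) [heading=0, move]
    -- iteration 2/4 --
    FD 2: (21.1,0) -> (23.1,0) [heading=0, move]
    FD 2.6: (23.1,0) -> (25.7,0) [heading=0, move]
    FD 5.6: (25.7,0) -> (31.3,0) [heading=0, move]
    -- iteration 3/4 --
    FD 2: (31.3,0) -> (33.3,0) [heading=0, move]
    FD 2.6: (33.3,0) -> (35.9,0) [heading=0, move]
    FD 5.6: (35.9,0) -> (41.5,0) [heading=0, move]
    -- iteration 4/4 --
    FD 2: (41.5,0) -> (43.5,0) [heading=0, move]
    FD 2.6: (43.5,0) -> (46.1,0) [heading=0, move]
    FD 5.6: (46.1,0) -> (51.7,0) [heading=0, move]
  ]
  -- iteration 2/2 --
  PU: pen up
  FD 10.9: (51.7,0) -> (62.6,0) [heading=0, move]
  REPEAT 4 [
    -- iteration 1/4 --
    FD 2: (62.6,0) -> (64.6,0) [heading=0, move]
    FD 2.6: (64.6,0) -> (67.2,0) [heading=0, move]
    FD 5.6: (67.2,0) -> (72.8,0) [heading=0, move]
    -- iteration 2/4 --
    FD 2: (72.8,0) -> (74.8,0) [heading=0, move]
    FD 2.6: (74.8,0) -> (77.4,0) [heading=0, move]
    FD 5.6: (77.4,0) -> (83,0) [heading=0, move]
    -- iteration 3/4 --
    FD 2: (83,0) -> (85,0) [heading=0, move]
    FD 2.6: (85,0) -> (87.6,0) [heading=0, move]
    FD 5.6: (87.6,0) -> (93.2,0) [heading=0, move]
    -- iteration 4/4 --
    FD 2: (93.2,0) -> (95.2,0) [heading=0, move]
    FD 2.6: (95.2,0) -> (97.8,0) [heading=0, move]
    FD 5.6: (97.8,0) -> (103.4,0) [heading=0, move]
  ]
]
Final: pos=(103.4,0), heading=0, 0 segment(s) drawn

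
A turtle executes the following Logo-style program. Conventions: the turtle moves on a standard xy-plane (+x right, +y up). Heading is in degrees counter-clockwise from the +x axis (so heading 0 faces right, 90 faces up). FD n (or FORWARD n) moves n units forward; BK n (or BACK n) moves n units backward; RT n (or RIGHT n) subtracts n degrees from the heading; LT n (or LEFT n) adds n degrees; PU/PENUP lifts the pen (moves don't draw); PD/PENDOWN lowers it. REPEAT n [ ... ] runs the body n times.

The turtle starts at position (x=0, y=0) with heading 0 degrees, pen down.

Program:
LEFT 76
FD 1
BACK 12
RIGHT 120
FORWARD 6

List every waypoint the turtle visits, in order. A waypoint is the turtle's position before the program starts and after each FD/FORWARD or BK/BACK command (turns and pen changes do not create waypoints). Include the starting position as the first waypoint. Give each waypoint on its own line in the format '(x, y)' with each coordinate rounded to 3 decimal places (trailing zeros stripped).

Executing turtle program step by step:
Start: pos=(0,0), heading=0, pen down
LT 76: heading 0 -> 76
FD 1: (0,0) -> (0.242,0.97) [heading=76, draw]
BK 12: (0.242,0.97) -> (-2.661,-10.673) [heading=76, draw]
RT 120: heading 76 -> 316
FD 6: (-2.661,-10.673) -> (1.655,-14.841) [heading=316, draw]
Final: pos=(1.655,-14.841), heading=316, 3 segment(s) drawn
Waypoints (4 total):
(0, 0)
(0.242, 0.97)
(-2.661, -10.673)
(1.655, -14.841)

Answer: (0, 0)
(0.242, 0.97)
(-2.661, -10.673)
(1.655, -14.841)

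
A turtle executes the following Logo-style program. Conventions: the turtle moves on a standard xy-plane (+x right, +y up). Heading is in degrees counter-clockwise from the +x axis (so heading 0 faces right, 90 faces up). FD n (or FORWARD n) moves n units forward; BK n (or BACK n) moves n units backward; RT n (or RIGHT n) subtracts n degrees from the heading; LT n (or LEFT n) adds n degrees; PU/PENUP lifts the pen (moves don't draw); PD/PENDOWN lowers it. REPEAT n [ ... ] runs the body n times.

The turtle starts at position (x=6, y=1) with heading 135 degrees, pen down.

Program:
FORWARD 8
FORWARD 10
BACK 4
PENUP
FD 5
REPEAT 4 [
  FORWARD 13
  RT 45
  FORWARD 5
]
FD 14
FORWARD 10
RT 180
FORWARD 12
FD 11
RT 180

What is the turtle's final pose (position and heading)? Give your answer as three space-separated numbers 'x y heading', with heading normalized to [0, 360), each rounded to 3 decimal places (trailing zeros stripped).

Executing turtle program step by step:
Start: pos=(6,1), heading=135, pen down
FD 8: (6,1) -> (0.343,6.657) [heading=135, draw]
FD 10: (0.343,6.657) -> (-6.728,13.728) [heading=135, draw]
BK 4: (-6.728,13.728) -> (-3.899,10.899) [heading=135, draw]
PU: pen up
FD 5: (-3.899,10.899) -> (-7.435,14.435) [heading=135, move]
REPEAT 4 [
  -- iteration 1/4 --
  FD 13: (-7.435,14.435) -> (-16.627,23.627) [heading=135, move]
  RT 45: heading 135 -> 90
  FD 5: (-16.627,23.627) -> (-16.627,28.627) [heading=90, move]
  -- iteration 2/4 --
  FD 13: (-16.627,28.627) -> (-16.627,41.627) [heading=90, move]
  RT 45: heading 90 -> 45
  FD 5: (-16.627,41.627) -> (-13.092,45.163) [heading=45, move]
  -- iteration 3/4 --
  FD 13: (-13.092,45.163) -> (-3.899,54.355) [heading=45, move]
  RT 45: heading 45 -> 0
  FD 5: (-3.899,54.355) -> (1.101,54.355) [heading=0, move]
  -- iteration 4/4 --
  FD 13: (1.101,54.355) -> (14.101,54.355) [heading=0, move]
  RT 45: heading 0 -> 315
  FD 5: (14.101,54.355) -> (17.636,50.82) [heading=315, move]
]
FD 14: (17.636,50.82) -> (27.536,40.92) [heading=315, move]
FD 10: (27.536,40.92) -> (34.607,33.849) [heading=315, move]
RT 180: heading 315 -> 135
FD 12: (34.607,33.849) -> (26.121,42.335) [heading=135, move]
FD 11: (26.121,42.335) -> (18.343,50.113) [heading=135, move]
RT 180: heading 135 -> 315
Final: pos=(18.343,50.113), heading=315, 3 segment(s) drawn

Answer: 18.343 50.113 315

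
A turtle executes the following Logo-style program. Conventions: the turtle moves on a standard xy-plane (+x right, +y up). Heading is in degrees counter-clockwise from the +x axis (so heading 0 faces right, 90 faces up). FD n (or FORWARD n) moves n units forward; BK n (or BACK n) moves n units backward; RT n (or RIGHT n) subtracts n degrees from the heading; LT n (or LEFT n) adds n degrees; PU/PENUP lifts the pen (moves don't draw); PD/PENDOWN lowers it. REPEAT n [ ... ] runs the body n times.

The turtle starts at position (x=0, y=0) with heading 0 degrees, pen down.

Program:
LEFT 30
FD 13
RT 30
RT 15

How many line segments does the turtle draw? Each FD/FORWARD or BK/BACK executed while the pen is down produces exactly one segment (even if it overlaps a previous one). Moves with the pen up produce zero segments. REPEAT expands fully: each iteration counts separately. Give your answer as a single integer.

Answer: 1

Derivation:
Executing turtle program step by step:
Start: pos=(0,0), heading=0, pen down
LT 30: heading 0 -> 30
FD 13: (0,0) -> (11.258,6.5) [heading=30, draw]
RT 30: heading 30 -> 0
RT 15: heading 0 -> 345
Final: pos=(11.258,6.5), heading=345, 1 segment(s) drawn
Segments drawn: 1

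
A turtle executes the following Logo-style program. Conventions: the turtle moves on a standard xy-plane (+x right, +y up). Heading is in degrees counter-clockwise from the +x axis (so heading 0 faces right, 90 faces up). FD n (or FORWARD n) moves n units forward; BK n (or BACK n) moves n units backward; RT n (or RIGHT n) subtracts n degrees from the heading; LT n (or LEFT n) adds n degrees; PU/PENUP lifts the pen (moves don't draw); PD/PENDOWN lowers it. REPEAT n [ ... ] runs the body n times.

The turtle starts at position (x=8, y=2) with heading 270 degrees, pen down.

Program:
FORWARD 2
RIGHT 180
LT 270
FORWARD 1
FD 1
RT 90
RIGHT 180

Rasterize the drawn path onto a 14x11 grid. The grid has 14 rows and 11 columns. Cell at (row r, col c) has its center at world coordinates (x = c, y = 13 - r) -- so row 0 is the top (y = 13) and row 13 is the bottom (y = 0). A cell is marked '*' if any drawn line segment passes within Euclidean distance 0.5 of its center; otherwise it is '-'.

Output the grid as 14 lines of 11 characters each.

Answer: -----------
-----------
-----------
-----------
-----------
-----------
-----------
-----------
-----------
-----------
-----------
--------*--
--------*--
--------***

Derivation:
Segment 0: (8,2) -> (8,0)
Segment 1: (8,0) -> (9,-0)
Segment 2: (9,-0) -> (10,-0)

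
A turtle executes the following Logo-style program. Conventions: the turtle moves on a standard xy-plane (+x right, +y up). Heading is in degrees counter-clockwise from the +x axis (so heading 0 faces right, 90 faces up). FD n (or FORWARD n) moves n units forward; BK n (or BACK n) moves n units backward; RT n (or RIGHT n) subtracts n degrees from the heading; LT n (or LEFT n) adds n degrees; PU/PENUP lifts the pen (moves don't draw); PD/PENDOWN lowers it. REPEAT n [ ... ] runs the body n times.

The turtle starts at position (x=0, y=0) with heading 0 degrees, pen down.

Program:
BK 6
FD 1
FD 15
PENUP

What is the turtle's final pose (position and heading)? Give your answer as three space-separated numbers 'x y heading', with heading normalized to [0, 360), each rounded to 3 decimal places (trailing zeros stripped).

Executing turtle program step by step:
Start: pos=(0,0), heading=0, pen down
BK 6: (0,0) -> (-6,0) [heading=0, draw]
FD 1: (-6,0) -> (-5,0) [heading=0, draw]
FD 15: (-5,0) -> (10,0) [heading=0, draw]
PU: pen up
Final: pos=(10,0), heading=0, 3 segment(s) drawn

Answer: 10 0 0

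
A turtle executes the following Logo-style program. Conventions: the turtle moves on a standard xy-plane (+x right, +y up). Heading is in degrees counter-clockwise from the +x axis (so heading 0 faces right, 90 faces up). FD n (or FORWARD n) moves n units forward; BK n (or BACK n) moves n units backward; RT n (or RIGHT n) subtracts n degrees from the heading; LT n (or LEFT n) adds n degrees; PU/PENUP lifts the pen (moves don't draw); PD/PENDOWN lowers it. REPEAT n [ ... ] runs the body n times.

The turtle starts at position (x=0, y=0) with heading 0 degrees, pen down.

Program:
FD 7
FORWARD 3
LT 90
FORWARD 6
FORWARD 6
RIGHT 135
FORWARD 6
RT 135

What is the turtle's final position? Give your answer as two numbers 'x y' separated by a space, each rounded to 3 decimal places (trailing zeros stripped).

Executing turtle program step by step:
Start: pos=(0,0), heading=0, pen down
FD 7: (0,0) -> (7,0) [heading=0, draw]
FD 3: (7,0) -> (10,0) [heading=0, draw]
LT 90: heading 0 -> 90
FD 6: (10,0) -> (10,6) [heading=90, draw]
FD 6: (10,6) -> (10,12) [heading=90, draw]
RT 135: heading 90 -> 315
FD 6: (10,12) -> (14.243,7.757) [heading=315, draw]
RT 135: heading 315 -> 180
Final: pos=(14.243,7.757), heading=180, 5 segment(s) drawn

Answer: 14.243 7.757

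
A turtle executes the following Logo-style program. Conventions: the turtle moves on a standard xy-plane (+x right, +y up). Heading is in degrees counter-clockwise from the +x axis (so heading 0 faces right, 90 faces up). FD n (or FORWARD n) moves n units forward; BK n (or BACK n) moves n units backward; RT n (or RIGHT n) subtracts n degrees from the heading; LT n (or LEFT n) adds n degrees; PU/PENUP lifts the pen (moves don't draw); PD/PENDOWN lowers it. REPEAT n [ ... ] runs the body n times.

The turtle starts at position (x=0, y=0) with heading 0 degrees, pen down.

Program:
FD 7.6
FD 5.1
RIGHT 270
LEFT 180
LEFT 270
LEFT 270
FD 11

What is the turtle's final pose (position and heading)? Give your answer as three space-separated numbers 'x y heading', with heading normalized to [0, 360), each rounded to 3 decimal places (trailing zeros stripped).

Executing turtle program step by step:
Start: pos=(0,0), heading=0, pen down
FD 7.6: (0,0) -> (7.6,0) [heading=0, draw]
FD 5.1: (7.6,0) -> (12.7,0) [heading=0, draw]
RT 270: heading 0 -> 90
LT 180: heading 90 -> 270
LT 270: heading 270 -> 180
LT 270: heading 180 -> 90
FD 11: (12.7,0) -> (12.7,11) [heading=90, draw]
Final: pos=(12.7,11), heading=90, 3 segment(s) drawn

Answer: 12.7 11 90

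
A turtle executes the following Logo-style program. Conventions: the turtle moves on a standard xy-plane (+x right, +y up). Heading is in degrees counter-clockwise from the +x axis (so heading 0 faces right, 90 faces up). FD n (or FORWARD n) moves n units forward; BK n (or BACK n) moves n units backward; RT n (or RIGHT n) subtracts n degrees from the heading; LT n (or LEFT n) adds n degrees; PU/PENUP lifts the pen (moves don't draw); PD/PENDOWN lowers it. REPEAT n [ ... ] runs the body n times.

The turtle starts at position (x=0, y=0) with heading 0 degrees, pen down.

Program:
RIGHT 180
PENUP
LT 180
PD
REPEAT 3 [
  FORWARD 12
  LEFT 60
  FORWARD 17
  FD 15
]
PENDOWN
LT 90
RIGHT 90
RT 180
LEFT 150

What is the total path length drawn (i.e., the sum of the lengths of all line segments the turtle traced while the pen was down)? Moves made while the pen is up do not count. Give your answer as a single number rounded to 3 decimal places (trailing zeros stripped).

Executing turtle program step by step:
Start: pos=(0,0), heading=0, pen down
RT 180: heading 0 -> 180
PU: pen up
LT 180: heading 180 -> 0
PD: pen down
REPEAT 3 [
  -- iteration 1/3 --
  FD 12: (0,0) -> (12,0) [heading=0, draw]
  LT 60: heading 0 -> 60
  FD 17: (12,0) -> (20.5,14.722) [heading=60, draw]
  FD 15: (20.5,14.722) -> (28,27.713) [heading=60, draw]
  -- iteration 2/3 --
  FD 12: (28,27.713) -> (34,38.105) [heading=60, draw]
  LT 60: heading 60 -> 120
  FD 17: (34,38.105) -> (25.5,52.828) [heading=120, draw]
  FD 15: (25.5,52.828) -> (18,65.818) [heading=120, draw]
  -- iteration 3/3 --
  FD 12: (18,65.818) -> (12,76.21) [heading=120, draw]
  LT 60: heading 120 -> 180
  FD 17: (12,76.21) -> (-5,76.21) [heading=180, draw]
  FD 15: (-5,76.21) -> (-20,76.21) [heading=180, draw]
]
PD: pen down
LT 90: heading 180 -> 270
RT 90: heading 270 -> 180
RT 180: heading 180 -> 0
LT 150: heading 0 -> 150
Final: pos=(-20,76.21), heading=150, 9 segment(s) drawn

Segment lengths:
  seg 1: (0,0) -> (12,0), length = 12
  seg 2: (12,0) -> (20.5,14.722), length = 17
  seg 3: (20.5,14.722) -> (28,27.713), length = 15
  seg 4: (28,27.713) -> (34,38.105), length = 12
  seg 5: (34,38.105) -> (25.5,52.828), length = 17
  seg 6: (25.5,52.828) -> (18,65.818), length = 15
  seg 7: (18,65.818) -> (12,76.21), length = 12
  seg 8: (12,76.21) -> (-5,76.21), length = 17
  seg 9: (-5,76.21) -> (-20,76.21), length = 15
Total = 132

Answer: 132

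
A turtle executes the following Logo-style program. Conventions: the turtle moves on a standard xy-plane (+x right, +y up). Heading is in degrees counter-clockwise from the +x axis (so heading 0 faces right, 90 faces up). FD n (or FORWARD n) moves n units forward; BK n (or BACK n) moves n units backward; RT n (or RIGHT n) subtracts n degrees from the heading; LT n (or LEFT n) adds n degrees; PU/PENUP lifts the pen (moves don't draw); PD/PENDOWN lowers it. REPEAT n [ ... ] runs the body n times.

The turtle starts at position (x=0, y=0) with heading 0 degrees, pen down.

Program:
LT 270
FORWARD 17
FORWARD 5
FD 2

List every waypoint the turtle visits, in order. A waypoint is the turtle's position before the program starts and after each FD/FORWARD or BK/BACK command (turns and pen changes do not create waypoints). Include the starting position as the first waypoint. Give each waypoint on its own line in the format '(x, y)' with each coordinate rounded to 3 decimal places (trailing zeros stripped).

Answer: (0, 0)
(0, -17)
(0, -22)
(0, -24)

Derivation:
Executing turtle program step by step:
Start: pos=(0,0), heading=0, pen down
LT 270: heading 0 -> 270
FD 17: (0,0) -> (0,-17) [heading=270, draw]
FD 5: (0,-17) -> (0,-22) [heading=270, draw]
FD 2: (0,-22) -> (0,-24) [heading=270, draw]
Final: pos=(0,-24), heading=270, 3 segment(s) drawn
Waypoints (4 total):
(0, 0)
(0, -17)
(0, -22)
(0, -24)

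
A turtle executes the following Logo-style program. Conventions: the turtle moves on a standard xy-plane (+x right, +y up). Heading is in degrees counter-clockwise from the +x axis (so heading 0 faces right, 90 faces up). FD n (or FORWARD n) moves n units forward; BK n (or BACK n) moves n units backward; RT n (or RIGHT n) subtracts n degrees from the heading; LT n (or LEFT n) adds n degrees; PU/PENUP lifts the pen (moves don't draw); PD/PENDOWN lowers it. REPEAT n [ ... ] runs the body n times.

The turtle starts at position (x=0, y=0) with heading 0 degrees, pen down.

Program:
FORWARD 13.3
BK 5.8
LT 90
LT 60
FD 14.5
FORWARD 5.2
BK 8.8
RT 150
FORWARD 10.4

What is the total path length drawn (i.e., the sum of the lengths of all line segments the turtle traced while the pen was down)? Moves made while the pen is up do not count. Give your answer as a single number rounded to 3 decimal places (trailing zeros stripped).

Answer: 58

Derivation:
Executing turtle program step by step:
Start: pos=(0,0), heading=0, pen down
FD 13.3: (0,0) -> (13.3,0) [heading=0, draw]
BK 5.8: (13.3,0) -> (7.5,0) [heading=0, draw]
LT 90: heading 0 -> 90
LT 60: heading 90 -> 150
FD 14.5: (7.5,0) -> (-5.057,7.25) [heading=150, draw]
FD 5.2: (-5.057,7.25) -> (-9.561,9.85) [heading=150, draw]
BK 8.8: (-9.561,9.85) -> (-1.94,5.45) [heading=150, draw]
RT 150: heading 150 -> 0
FD 10.4: (-1.94,5.45) -> (8.46,5.45) [heading=0, draw]
Final: pos=(8.46,5.45), heading=0, 6 segment(s) drawn

Segment lengths:
  seg 1: (0,0) -> (13.3,0), length = 13.3
  seg 2: (13.3,0) -> (7.5,0), length = 5.8
  seg 3: (7.5,0) -> (-5.057,7.25), length = 14.5
  seg 4: (-5.057,7.25) -> (-9.561,9.85), length = 5.2
  seg 5: (-9.561,9.85) -> (-1.94,5.45), length = 8.8
  seg 6: (-1.94,5.45) -> (8.46,5.45), length = 10.4
Total = 58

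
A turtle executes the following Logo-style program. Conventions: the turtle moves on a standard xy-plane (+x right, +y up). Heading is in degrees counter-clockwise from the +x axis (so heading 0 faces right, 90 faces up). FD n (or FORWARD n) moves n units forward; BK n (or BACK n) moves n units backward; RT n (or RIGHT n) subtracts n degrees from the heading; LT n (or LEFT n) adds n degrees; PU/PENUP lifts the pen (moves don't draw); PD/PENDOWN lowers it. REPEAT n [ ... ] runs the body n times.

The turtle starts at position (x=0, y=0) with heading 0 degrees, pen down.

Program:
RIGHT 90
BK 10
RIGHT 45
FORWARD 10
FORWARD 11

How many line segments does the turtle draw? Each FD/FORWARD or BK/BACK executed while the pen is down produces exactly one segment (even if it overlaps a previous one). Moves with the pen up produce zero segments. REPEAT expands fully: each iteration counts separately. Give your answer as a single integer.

Answer: 3

Derivation:
Executing turtle program step by step:
Start: pos=(0,0), heading=0, pen down
RT 90: heading 0 -> 270
BK 10: (0,0) -> (0,10) [heading=270, draw]
RT 45: heading 270 -> 225
FD 10: (0,10) -> (-7.071,2.929) [heading=225, draw]
FD 11: (-7.071,2.929) -> (-14.849,-4.849) [heading=225, draw]
Final: pos=(-14.849,-4.849), heading=225, 3 segment(s) drawn
Segments drawn: 3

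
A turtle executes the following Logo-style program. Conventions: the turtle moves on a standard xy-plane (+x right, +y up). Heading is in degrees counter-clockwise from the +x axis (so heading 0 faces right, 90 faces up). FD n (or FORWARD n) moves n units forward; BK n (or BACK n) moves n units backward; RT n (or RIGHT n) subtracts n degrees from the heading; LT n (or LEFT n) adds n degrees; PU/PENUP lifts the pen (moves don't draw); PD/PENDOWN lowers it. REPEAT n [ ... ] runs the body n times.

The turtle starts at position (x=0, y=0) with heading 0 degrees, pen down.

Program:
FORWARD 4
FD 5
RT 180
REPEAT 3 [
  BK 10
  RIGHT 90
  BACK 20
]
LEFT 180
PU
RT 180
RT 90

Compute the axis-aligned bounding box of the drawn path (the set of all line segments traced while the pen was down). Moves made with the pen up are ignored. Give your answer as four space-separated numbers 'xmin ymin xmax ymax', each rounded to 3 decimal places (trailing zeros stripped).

Executing turtle program step by step:
Start: pos=(0,0), heading=0, pen down
FD 4: (0,0) -> (4,0) [heading=0, draw]
FD 5: (4,0) -> (9,0) [heading=0, draw]
RT 180: heading 0 -> 180
REPEAT 3 [
  -- iteration 1/3 --
  BK 10: (9,0) -> (19,0) [heading=180, draw]
  RT 90: heading 180 -> 90
  BK 20: (19,0) -> (19,-20) [heading=90, draw]
  -- iteration 2/3 --
  BK 10: (19,-20) -> (19,-30) [heading=90, draw]
  RT 90: heading 90 -> 0
  BK 20: (19,-30) -> (-1,-30) [heading=0, draw]
  -- iteration 3/3 --
  BK 10: (-1,-30) -> (-11,-30) [heading=0, draw]
  RT 90: heading 0 -> 270
  BK 20: (-11,-30) -> (-11,-10) [heading=270, draw]
]
LT 180: heading 270 -> 90
PU: pen up
RT 180: heading 90 -> 270
RT 90: heading 270 -> 180
Final: pos=(-11,-10), heading=180, 8 segment(s) drawn

Segment endpoints: x in {-11, -11, -1, 0, 4, 9, 19, 19, 19}, y in {-30, -30, -30, -20, -10, 0, 0}
xmin=-11, ymin=-30, xmax=19, ymax=0

Answer: -11 -30 19 0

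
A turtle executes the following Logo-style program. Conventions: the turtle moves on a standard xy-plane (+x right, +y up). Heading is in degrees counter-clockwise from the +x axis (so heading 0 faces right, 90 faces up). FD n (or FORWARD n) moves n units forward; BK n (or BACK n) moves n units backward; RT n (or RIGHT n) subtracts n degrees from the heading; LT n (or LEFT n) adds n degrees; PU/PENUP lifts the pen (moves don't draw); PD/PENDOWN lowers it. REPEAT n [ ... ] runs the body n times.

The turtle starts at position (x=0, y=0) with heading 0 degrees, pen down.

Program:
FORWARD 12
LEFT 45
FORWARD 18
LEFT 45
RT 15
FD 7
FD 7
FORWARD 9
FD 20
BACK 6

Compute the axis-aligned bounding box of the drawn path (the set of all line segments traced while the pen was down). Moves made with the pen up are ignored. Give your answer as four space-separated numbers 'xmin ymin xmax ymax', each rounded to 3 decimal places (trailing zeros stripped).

Executing turtle program step by step:
Start: pos=(0,0), heading=0, pen down
FD 12: (0,0) -> (12,0) [heading=0, draw]
LT 45: heading 0 -> 45
FD 18: (12,0) -> (24.728,12.728) [heading=45, draw]
LT 45: heading 45 -> 90
RT 15: heading 90 -> 75
FD 7: (24.728,12.728) -> (26.54,19.489) [heading=75, draw]
FD 7: (26.54,19.489) -> (28.351,26.251) [heading=75, draw]
FD 9: (28.351,26.251) -> (30.681,34.944) [heading=75, draw]
FD 20: (30.681,34.944) -> (35.857,54.263) [heading=75, draw]
BK 6: (35.857,54.263) -> (34.304,48.467) [heading=75, draw]
Final: pos=(34.304,48.467), heading=75, 7 segment(s) drawn

Segment endpoints: x in {0, 12, 24.728, 26.54, 28.351, 30.681, 34.304, 35.857}, y in {0, 12.728, 19.489, 26.251, 34.944, 48.467, 54.263}
xmin=0, ymin=0, xmax=35.857, ymax=54.263

Answer: 0 0 35.857 54.263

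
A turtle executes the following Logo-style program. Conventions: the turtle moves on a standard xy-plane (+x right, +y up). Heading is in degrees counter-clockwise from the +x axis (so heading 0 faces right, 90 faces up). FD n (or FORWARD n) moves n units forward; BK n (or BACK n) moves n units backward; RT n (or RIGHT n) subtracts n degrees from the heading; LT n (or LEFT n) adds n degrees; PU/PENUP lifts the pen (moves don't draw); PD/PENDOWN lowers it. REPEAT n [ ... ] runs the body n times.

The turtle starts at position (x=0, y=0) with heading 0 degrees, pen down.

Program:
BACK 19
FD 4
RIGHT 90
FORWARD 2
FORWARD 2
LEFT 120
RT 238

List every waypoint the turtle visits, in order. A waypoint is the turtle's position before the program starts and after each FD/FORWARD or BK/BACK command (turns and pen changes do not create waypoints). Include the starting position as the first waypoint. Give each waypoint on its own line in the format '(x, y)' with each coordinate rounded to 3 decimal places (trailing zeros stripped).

Executing turtle program step by step:
Start: pos=(0,0), heading=0, pen down
BK 19: (0,0) -> (-19,0) [heading=0, draw]
FD 4: (-19,0) -> (-15,0) [heading=0, draw]
RT 90: heading 0 -> 270
FD 2: (-15,0) -> (-15,-2) [heading=270, draw]
FD 2: (-15,-2) -> (-15,-4) [heading=270, draw]
LT 120: heading 270 -> 30
RT 238: heading 30 -> 152
Final: pos=(-15,-4), heading=152, 4 segment(s) drawn
Waypoints (5 total):
(0, 0)
(-19, 0)
(-15, 0)
(-15, -2)
(-15, -4)

Answer: (0, 0)
(-19, 0)
(-15, 0)
(-15, -2)
(-15, -4)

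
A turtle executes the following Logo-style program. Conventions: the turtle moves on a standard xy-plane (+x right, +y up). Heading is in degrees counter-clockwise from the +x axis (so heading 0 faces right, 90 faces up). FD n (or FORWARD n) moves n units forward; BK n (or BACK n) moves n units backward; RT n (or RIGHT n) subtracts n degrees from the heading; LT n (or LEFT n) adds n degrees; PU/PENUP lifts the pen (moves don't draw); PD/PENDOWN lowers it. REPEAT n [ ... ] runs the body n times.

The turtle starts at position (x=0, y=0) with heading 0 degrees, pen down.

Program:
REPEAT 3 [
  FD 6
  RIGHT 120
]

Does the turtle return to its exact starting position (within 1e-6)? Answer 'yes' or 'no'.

Answer: yes

Derivation:
Executing turtle program step by step:
Start: pos=(0,0), heading=0, pen down
REPEAT 3 [
  -- iteration 1/3 --
  FD 6: (0,0) -> (6,0) [heading=0, draw]
  RT 120: heading 0 -> 240
  -- iteration 2/3 --
  FD 6: (6,0) -> (3,-5.196) [heading=240, draw]
  RT 120: heading 240 -> 120
  -- iteration 3/3 --
  FD 6: (3,-5.196) -> (0,0) [heading=120, draw]
  RT 120: heading 120 -> 0
]
Final: pos=(0,0), heading=0, 3 segment(s) drawn

Start position: (0, 0)
Final position: (0, 0)
Distance = 0; < 1e-6 -> CLOSED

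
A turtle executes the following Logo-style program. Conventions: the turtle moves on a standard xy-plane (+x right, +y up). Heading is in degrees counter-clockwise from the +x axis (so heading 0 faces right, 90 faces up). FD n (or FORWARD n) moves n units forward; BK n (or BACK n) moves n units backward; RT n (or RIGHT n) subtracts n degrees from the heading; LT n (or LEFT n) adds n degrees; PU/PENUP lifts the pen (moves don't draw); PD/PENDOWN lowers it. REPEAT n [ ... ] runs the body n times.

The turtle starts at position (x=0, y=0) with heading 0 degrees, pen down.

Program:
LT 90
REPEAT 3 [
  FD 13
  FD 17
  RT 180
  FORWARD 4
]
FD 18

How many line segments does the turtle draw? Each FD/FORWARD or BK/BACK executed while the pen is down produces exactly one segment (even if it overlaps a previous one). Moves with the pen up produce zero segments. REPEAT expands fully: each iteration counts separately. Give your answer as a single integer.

Answer: 10

Derivation:
Executing turtle program step by step:
Start: pos=(0,0), heading=0, pen down
LT 90: heading 0 -> 90
REPEAT 3 [
  -- iteration 1/3 --
  FD 13: (0,0) -> (0,13) [heading=90, draw]
  FD 17: (0,13) -> (0,30) [heading=90, draw]
  RT 180: heading 90 -> 270
  FD 4: (0,30) -> (0,26) [heading=270, draw]
  -- iteration 2/3 --
  FD 13: (0,26) -> (0,13) [heading=270, draw]
  FD 17: (0,13) -> (0,-4) [heading=270, draw]
  RT 180: heading 270 -> 90
  FD 4: (0,-4) -> (0,0) [heading=90, draw]
  -- iteration 3/3 --
  FD 13: (0,0) -> (0,13) [heading=90, draw]
  FD 17: (0,13) -> (0,30) [heading=90, draw]
  RT 180: heading 90 -> 270
  FD 4: (0,30) -> (0,26) [heading=270, draw]
]
FD 18: (0,26) -> (0,8) [heading=270, draw]
Final: pos=(0,8), heading=270, 10 segment(s) drawn
Segments drawn: 10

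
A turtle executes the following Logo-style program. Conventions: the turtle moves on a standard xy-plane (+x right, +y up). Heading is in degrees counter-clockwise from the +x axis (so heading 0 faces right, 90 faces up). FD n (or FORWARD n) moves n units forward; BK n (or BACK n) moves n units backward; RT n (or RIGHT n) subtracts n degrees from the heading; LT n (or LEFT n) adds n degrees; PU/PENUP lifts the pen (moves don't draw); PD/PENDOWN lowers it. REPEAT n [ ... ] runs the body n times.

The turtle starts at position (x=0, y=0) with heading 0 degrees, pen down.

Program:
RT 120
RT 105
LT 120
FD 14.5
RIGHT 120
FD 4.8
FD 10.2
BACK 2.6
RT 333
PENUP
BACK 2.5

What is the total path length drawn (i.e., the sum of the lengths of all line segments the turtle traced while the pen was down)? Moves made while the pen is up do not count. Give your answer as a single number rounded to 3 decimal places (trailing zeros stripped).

Executing turtle program step by step:
Start: pos=(0,0), heading=0, pen down
RT 120: heading 0 -> 240
RT 105: heading 240 -> 135
LT 120: heading 135 -> 255
FD 14.5: (0,0) -> (-3.753,-14.006) [heading=255, draw]
RT 120: heading 255 -> 135
FD 4.8: (-3.753,-14.006) -> (-7.147,-10.612) [heading=135, draw]
FD 10.2: (-7.147,-10.612) -> (-14.359,-3.399) [heading=135, draw]
BK 2.6: (-14.359,-3.399) -> (-12.521,-5.238) [heading=135, draw]
RT 333: heading 135 -> 162
PU: pen up
BK 2.5: (-12.521,-5.238) -> (-10.143,-6.01) [heading=162, move]
Final: pos=(-10.143,-6.01), heading=162, 4 segment(s) drawn

Segment lengths:
  seg 1: (0,0) -> (-3.753,-14.006), length = 14.5
  seg 2: (-3.753,-14.006) -> (-7.147,-10.612), length = 4.8
  seg 3: (-7.147,-10.612) -> (-14.359,-3.399), length = 10.2
  seg 4: (-14.359,-3.399) -> (-12.521,-5.238), length = 2.6
Total = 32.1

Answer: 32.1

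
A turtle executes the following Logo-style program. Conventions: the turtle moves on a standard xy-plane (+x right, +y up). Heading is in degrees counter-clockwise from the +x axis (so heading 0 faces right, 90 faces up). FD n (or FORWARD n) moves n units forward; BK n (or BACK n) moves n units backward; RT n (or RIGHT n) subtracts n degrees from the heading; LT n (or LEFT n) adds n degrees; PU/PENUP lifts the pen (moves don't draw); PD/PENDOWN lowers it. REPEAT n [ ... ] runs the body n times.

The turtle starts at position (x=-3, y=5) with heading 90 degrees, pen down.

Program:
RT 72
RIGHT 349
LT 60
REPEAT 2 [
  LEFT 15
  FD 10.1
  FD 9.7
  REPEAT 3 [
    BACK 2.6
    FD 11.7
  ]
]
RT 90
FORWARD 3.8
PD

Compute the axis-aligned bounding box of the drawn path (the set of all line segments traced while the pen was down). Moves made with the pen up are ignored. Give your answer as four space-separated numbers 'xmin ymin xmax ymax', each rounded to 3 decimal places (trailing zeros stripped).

Answer: -37.229 5 -3 93.738

Derivation:
Executing turtle program step by step:
Start: pos=(-3,5), heading=90, pen down
RT 72: heading 90 -> 18
RT 349: heading 18 -> 29
LT 60: heading 29 -> 89
REPEAT 2 [
  -- iteration 1/2 --
  LT 15: heading 89 -> 104
  FD 10.1: (-3,5) -> (-5.443,14.8) [heading=104, draw]
  FD 9.7: (-5.443,14.8) -> (-7.79,24.212) [heading=104, draw]
  REPEAT 3 [
    -- iteration 1/3 --
    BK 2.6: (-7.79,24.212) -> (-7.161,21.689) [heading=104, draw]
    FD 11.7: (-7.161,21.689) -> (-9.992,33.042) [heading=104, draw]
    -- iteration 2/3 --
    BK 2.6: (-9.992,33.042) -> (-9.363,30.519) [heading=104, draw]
    FD 11.7: (-9.363,30.519) -> (-12.193,41.871) [heading=104, draw]
    -- iteration 3/3 --
    BK 2.6: (-12.193,41.871) -> (-11.564,39.348) [heading=104, draw]
    FD 11.7: (-11.564,39.348) -> (-14.395,50.701) [heading=104, draw]
  ]
  -- iteration 2/2 --
  LT 15: heading 104 -> 119
  FD 10.1: (-14.395,50.701) -> (-19.291,59.535) [heading=119, draw]
  FD 9.7: (-19.291,59.535) -> (-23.994,68.018) [heading=119, draw]
  REPEAT 3 [
    -- iteration 1/3 --
    BK 2.6: (-23.994,68.018) -> (-22.733,65.744) [heading=119, draw]
    FD 11.7: (-22.733,65.744) -> (-28.406,75.977) [heading=119, draw]
    -- iteration 2/3 --
    BK 2.6: (-28.406,75.977) -> (-27.145,73.703) [heading=119, draw]
    FD 11.7: (-27.145,73.703) -> (-32.817,83.936) [heading=119, draw]
    -- iteration 3/3 --
    BK 2.6: (-32.817,83.936) -> (-31.557,81.662) [heading=119, draw]
    FD 11.7: (-31.557,81.662) -> (-37.229,91.896) [heading=119, draw]
  ]
]
RT 90: heading 119 -> 29
FD 3.8: (-37.229,91.896) -> (-33.905,93.738) [heading=29, draw]
PD: pen down
Final: pos=(-33.905,93.738), heading=29, 17 segment(s) drawn

Segment endpoints: x in {-37.229, -33.905, -32.817, -31.557, -28.406, -27.145, -23.994, -22.733, -19.291, -14.395, -12.193, -11.564, -9.992, -9.363, -7.79, -7.161, -5.443, -3}, y in {5, 14.8, 21.689, 24.212, 30.519, 33.042, 39.348, 41.871, 50.701, 59.535, 65.744, 68.018, 73.703, 75.977, 81.662, 83.936, 91.896, 93.738}
xmin=-37.229, ymin=5, xmax=-3, ymax=93.738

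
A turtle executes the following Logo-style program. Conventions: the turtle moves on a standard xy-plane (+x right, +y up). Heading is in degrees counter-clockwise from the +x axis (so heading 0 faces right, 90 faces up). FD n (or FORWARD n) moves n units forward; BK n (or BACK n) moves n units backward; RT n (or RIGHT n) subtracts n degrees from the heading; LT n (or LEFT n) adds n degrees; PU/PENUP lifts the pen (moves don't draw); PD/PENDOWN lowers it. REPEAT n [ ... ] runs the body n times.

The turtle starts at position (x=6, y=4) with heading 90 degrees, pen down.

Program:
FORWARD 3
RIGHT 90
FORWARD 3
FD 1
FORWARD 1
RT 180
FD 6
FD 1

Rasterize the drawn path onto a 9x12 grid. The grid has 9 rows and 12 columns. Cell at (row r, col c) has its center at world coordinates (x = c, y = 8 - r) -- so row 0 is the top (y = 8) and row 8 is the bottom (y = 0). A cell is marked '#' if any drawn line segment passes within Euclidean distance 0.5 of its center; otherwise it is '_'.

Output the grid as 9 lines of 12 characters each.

Segment 0: (6,4) -> (6,7)
Segment 1: (6,7) -> (9,7)
Segment 2: (9,7) -> (10,7)
Segment 3: (10,7) -> (11,7)
Segment 4: (11,7) -> (5,7)
Segment 5: (5,7) -> (4,7)

Answer: ____________
____########
______#_____
______#_____
______#_____
____________
____________
____________
____________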